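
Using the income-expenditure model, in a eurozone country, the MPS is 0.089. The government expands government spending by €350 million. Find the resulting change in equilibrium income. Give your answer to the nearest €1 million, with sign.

+€3,933 million

MPC = 1 − MPS = 1 − 0.089 = 0.911.
Spending multiplier = 1/(1 − MPC) = 1/(1 − 0.911) = 1/0.089 ≈ 11.236.
ΔY = k × ΔG = (+€350 million) / 0.089 ≈ +€3,933 million.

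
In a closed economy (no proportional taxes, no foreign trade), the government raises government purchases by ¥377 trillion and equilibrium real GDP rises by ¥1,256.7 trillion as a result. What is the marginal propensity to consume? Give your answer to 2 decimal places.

Implied spending multiplier k = ΔY/ΔG = 1,256.7/377 ≈ 3.3334.
Since k = 1/(1 − MPC), MPC = 1 − 1/k = 1 − ΔG/ΔY = 1 − 377/1,256.7 ≈ 0.70.

0.70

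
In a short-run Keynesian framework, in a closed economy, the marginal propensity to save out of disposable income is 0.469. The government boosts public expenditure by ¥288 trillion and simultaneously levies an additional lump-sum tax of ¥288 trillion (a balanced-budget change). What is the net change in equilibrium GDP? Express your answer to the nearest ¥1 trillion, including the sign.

+¥288 trillion

MPC = 1 − MPS = 1 − 0.469 = 0.531.
Expenditure multiplier = 1/(1 − MPC) = 1/(1 − 0.531) = 1/0.469 ≈ 2.132.
ΔG contributes k·ΔG = (+¥288 trillion) / 0.469 ≈ +¥614.1 trillion.
ΔT of +¥288 trillion changes first-round spending by −c·ΔT = −¥152.928 trillion, contributing k·(−c·ΔT) = (−¥152.928 trillion) / 0.469 ≈ −¥326.1 trillion.
With ΔG = ΔT and no other leakages, the balanced-budget multiplier is 1, so ΔY = ΔG = +¥288 trillion.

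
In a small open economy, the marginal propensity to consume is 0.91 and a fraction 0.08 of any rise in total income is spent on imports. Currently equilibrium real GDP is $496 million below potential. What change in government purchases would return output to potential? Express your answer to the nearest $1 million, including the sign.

+$84 million

Spending multiplier = 1/(1 − c + m) = 1/(1 − 0.91 + 0.08) = 1/0.17 ≈ 5.882.
Need ΔY = +$496 million, so ΔG = ΔY/k = (+$496 million) × 0.17 ≈ +$84 million.
The government should increase government purchases by $84 million.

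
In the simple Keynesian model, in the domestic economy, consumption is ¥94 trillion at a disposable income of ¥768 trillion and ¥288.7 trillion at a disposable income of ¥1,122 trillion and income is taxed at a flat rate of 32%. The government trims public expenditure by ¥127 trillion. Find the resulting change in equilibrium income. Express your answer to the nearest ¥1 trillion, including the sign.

−¥203 trillion

MPC = ΔC/ΔYd = (288.7 − 94)/(1,122 − 768) = 194.7/354 = 0.55.
Government-spending multiplier = 1/(1 − c(1−t)) = 1/(1 − 0.55×0.68) = 1/0.626 ≈ 1.597.
ΔY = k × ΔG = (−¥127 trillion) / 0.626 ≈ −¥203 trillion.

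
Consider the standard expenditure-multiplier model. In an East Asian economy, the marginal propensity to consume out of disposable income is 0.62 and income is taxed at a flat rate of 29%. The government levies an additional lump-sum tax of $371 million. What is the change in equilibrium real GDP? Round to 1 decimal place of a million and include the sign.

A lump-sum tax change of +$371 million shifts disposable income by −$371 million; first-round consumption changes by −c × ΔT = −0.62 × (+$371 million) = −$230.02 million.
Expenditure multiplier = 1/(1 − c(1−t)) = 1/(1 − 0.62×0.71) = 1/0.5598 ≈ 1.786.
The tax multiplier is −c × k ≈ −1.108, so ΔY = k × (−c·ΔT) = (−$230.02 million) / 0.5598 ≈ −$410.9 million.

−$410.9 million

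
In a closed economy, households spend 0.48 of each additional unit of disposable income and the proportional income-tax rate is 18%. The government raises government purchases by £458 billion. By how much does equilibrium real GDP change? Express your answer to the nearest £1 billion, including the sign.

Spending multiplier = 1/(1 − c(1−t)) = 1/(1 − 0.48×0.82) = 1/0.6064 ≈ 1.649.
ΔY = k × ΔG = (+£458 billion) / 0.6064 ≈ +£755 billion.

+£755 billion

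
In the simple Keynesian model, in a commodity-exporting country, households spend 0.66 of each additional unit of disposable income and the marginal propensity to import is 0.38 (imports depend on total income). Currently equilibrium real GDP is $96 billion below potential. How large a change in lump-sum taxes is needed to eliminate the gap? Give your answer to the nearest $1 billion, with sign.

−$105 billion

Spending multiplier = 1/(1 − c + m) = 1/(1 − 0.66 + 0.38) = 1/0.72 ≈ 1.389.
Tax multiplier = −c·k = −0.66/0.72 ≈ −0.917. Need ΔY = +$96 billion, so ΔT = ΔY/(−c·k) = −(+$96 billion) × 0.72 / 0.66 ≈ −$105 billion.
The government should cut lump-sum taxes by $105 billion.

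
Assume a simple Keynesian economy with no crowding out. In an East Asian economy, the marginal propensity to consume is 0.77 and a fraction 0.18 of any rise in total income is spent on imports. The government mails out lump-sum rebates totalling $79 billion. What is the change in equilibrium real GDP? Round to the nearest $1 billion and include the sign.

A lump-sum tax change of −$79 billion shifts disposable income by +$79 billion; first-round consumption changes by −c × ΔT = −0.77 × (−$79 billion) = +$60.83 billion.
Expenditure multiplier = 1/(1 − c + m) = 1/(1 − 0.77 + 0.18) = 1/0.41 ≈ 2.439.
The tax multiplier is −c × k ≈ −1.878, so ΔY = k × (−c·ΔT) = (+$60.83 billion) / 0.41 ≈ +$148 billion.

+$148 billion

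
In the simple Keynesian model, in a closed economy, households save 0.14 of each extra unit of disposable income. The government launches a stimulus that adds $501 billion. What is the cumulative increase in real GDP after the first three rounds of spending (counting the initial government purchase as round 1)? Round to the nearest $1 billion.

$1,302 billion

MPC = 1 − MPS = 1 − 0.14 = 0.86.
Round 1 adds ΔG = $501 billion; each later round is MPC = 0.86 times the previous.
After 3 rounds: 501 + 430.86 + 370.5396 = ΔG·(1 − c^3)/(1 − c) = 501 × (1 − 0.636056)/0.14 ≈ $1,302 billion.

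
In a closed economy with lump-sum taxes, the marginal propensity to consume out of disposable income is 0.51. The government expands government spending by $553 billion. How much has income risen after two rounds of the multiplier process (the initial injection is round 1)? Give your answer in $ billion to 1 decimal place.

Round 1 adds ΔG = $553 billion; each later round is MPC = 0.51 times the previous.
After 2 rounds: 553 + 282.03 = ΔG·(1 − c^2)/(1 − c) = 553 × (1 − 0.2601)/0.49 ≈ $835 billion.

$835.0 billion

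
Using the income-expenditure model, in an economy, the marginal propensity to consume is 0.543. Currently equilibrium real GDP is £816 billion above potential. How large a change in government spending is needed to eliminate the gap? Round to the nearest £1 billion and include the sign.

−£373 billion

Spending multiplier = 1/(1 − MPC) = 1/(1 − 0.543) = 1/0.457 ≈ 2.188.
Need ΔY = −£816 billion, so ΔG = ΔY/k = (−£816 billion) × 0.457 ≈ −£373 billion.
The government should cut government spending by £373 billion.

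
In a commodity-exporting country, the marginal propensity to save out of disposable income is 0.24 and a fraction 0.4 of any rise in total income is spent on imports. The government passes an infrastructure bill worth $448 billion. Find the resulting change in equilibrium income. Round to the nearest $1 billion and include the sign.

+$700 billion

MPC = 1 − MPS = 1 − 0.24 = 0.76.
Expenditure multiplier = 1/(1 − c + m) = 1/(1 − 0.76 + 0.4) = 1/0.64 ≈ 1.563.
ΔY = k × ΔG = (+$448 billion) / 0.64 = +$700 billion.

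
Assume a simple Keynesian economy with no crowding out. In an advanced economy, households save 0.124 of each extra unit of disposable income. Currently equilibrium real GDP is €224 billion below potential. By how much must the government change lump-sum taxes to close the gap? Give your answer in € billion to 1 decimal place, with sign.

−€31.7 billion

MPC = 1 − MPS = 1 − 0.124 = 0.876.
Spending multiplier = 1/(1 − MPC) = 1/(1 − 0.876) = 1/0.124 ≈ 8.065.
Tax multiplier = −c·k = −0.876/0.124 ≈ −7.065. Need ΔY = +€224 billion, so ΔT = ΔY/(−c·k) = −(+€224 billion) × 0.124 / 0.876 ≈ −€31.7 billion.
The government should cut lump-sum taxes by €31.7 billion.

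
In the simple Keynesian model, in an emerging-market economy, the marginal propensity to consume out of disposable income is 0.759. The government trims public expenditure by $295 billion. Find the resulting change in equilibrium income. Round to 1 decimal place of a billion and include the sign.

Government-spending multiplier = 1/(1 − MPC) = 1/(1 − 0.759) = 1/0.241 ≈ 4.149.
ΔY = k × ΔG = (−$295 billion) / 0.241 ≈ −$1,224.1 billion.

−$1,224.1 billion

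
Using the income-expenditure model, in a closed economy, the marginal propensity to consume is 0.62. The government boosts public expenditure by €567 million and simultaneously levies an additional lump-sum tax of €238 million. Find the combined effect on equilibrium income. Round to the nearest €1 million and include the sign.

Expenditure multiplier = 1/(1 − MPC) = 1/(1 − 0.62) = 1/0.38 ≈ 2.632.
ΔG contributes k·ΔG = (+€567 million) / 0.38 ≈ +€1,492.1 million.
ΔT of +€238 million changes first-round spending by −c·ΔT = −€147.56 million, contributing k·(−c·ΔT) = (−€147.56 million) / 0.38 ≈ −€388.3 million.
Net ΔY = k(ΔG − c·ΔT) = (+€419.44 million) / 0.38 ≈ +€1,104 million.

+€1,104 million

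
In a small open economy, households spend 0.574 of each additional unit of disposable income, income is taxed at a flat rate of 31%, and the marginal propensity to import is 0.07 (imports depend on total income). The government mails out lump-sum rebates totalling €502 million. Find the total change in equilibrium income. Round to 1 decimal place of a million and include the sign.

+€427.6 million

A lump-sum tax change of −€502 million shifts disposable income by +€502 million; first-round consumption changes by −c × ΔT = −0.574 × (−€502 million) = +€288.148 million.
Expenditure multiplier = 1/(1 − c(1−t) + m) = 1/(1 − 0.574×0.69 + 0.07) = 1/0.67394 ≈ 1.484.
The tax multiplier is −c × k ≈ −0.852, so ΔY = k × (−c·ΔT) = (+€288.148 million) / 0.67394 ≈ +€427.6 million.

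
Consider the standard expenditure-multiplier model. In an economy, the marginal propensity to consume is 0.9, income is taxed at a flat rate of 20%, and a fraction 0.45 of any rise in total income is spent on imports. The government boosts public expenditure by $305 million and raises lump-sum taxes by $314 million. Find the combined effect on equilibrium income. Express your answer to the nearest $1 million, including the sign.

+$31 million

Expenditure multiplier = 1/(1 − c(1−t) + m) = 1/(1 − 0.9×0.8 + 0.45) = 1/0.73 ≈ 1.37.
ΔG contributes k·ΔG = (+$305 million) / 0.73 ≈ +$417.8 million.
ΔT of +$314 million changes first-round spending by −c·ΔT = −$282.6 million, contributing k·(−c·ΔT) = (−$282.6 million) / 0.73 ≈ −$387.1 million.
Net ΔY = k(ΔG − c·ΔT) = (+$22.4 million) / 0.73 ≈ +$31 million.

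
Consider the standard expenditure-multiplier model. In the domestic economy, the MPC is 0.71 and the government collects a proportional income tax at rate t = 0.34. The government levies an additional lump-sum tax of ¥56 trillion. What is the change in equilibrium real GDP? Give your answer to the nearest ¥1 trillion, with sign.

−¥75 trillion

A lump-sum tax change of +¥56 trillion shifts disposable income by −¥56 trillion; first-round consumption changes by −c × ΔT = −0.71 × (+¥56 trillion) = −¥39.76 trillion.
Expenditure multiplier = 1/(1 − c(1−t)) = 1/(1 − 0.71×0.66) = 1/0.5314 ≈ 1.882.
The tax multiplier is −c × k ≈ −1.336, so ΔY = k × (−c·ΔT) = (−¥39.76 trillion) / 0.5314 ≈ −¥75 trillion.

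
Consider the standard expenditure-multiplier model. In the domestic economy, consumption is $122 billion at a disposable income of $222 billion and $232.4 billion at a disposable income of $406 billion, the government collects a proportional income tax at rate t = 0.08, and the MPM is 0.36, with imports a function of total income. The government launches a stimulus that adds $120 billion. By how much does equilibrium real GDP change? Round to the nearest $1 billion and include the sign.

+$149 billion

MPC = ΔC/ΔYd = (232.4 − 122)/(406 − 222) = 110.4/184 = 0.6.
Government-spending multiplier = 1/(1 − c(1−t) + m) = 1/(1 − 0.6×0.92 + 0.36) = 1/0.808 ≈ 1.238.
ΔY = k × ΔG = (+$120 billion) / 0.808 ≈ +$149 billion.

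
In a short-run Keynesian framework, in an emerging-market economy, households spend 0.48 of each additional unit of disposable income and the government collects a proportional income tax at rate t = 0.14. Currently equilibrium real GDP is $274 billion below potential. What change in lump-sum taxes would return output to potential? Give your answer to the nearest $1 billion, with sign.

−$335 billion

Spending multiplier = 1/(1 − c(1−t)) = 1/(1 − 0.48×0.86) = 1/0.5872 ≈ 1.703.
Tax multiplier = −c·k = −0.48/0.5872 ≈ −0.817. Need ΔY = +$274 billion, so ΔT = ΔY/(−c·k) = −(+$274 billion) × 0.5872 / 0.48 ≈ −$335 billion.
The government should cut lump-sum taxes by $335 billion.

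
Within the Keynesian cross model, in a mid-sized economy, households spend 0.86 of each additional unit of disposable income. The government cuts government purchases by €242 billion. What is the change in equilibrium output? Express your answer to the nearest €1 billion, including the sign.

−€1,729 billion

Government-spending multiplier = 1/(1 − MPC) = 1/(1 − 0.86) = 1/0.14 ≈ 7.143.
ΔY = k × ΔG = (−€242 billion) / 0.14 ≈ −€1,729 billion.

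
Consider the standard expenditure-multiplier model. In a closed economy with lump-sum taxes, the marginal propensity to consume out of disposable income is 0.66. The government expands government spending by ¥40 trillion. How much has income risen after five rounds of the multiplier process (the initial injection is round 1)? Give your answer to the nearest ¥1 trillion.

Round 1 adds ΔG = ¥40 trillion; each later round is MPC = 0.66 times the previous.
After 5 rounds: 40 + 26.4 + 17.424 + 11.49984 + 7.5898944 = ΔG·(1 − c^5)/(1 − c) = 40 × (1 − 0.1252332576)/0.34 ≈ ¥103 trillion.

¥103 trillion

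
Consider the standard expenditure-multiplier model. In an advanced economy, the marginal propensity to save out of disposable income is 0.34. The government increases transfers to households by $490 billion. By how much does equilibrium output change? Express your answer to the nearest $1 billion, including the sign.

+$951 billion

MPC = 1 − MPS = 1 − 0.34 = 0.66.
The transfer change shifts disposable income by +$490 billion, so first-round consumption changes by c·ΔTR = 0.66 × (+$490 billion) = +$323.4 billion.
Expenditure multiplier = 1/(1 − MPC) = 1/(1 − 0.66) = 1/0.34 ≈ 2.941.
The transfer multiplier is c × k ≈ 1.941, so ΔY = k × (c·ΔTR) = (+$323.4 billion) / 0.34 ≈ +$951 billion.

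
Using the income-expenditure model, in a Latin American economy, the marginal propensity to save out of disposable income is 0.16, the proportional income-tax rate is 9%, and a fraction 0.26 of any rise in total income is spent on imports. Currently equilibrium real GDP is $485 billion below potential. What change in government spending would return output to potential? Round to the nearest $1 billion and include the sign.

MPC = 1 − MPS = 1 − 0.16 = 0.84.
Spending multiplier = 1/(1 − c(1−t) + m) = 1/(1 − 0.84×0.91 + 0.26) = 1/0.4956 ≈ 2.018.
Need ΔY = +$485 billion, so ΔG = ΔY/k = (+$485 billion) × 0.4956 ≈ +$240 billion.
The government should increase government spending by $240 billion.

+$240 billion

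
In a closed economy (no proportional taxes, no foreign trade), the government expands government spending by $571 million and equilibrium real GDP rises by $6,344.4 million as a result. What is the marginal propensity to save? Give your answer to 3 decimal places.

0.090

Implied spending multiplier k = ΔY/ΔG = 6,344.4/571 ≈ 11.111.
Since k = 1/(1 − MPC), MPC = 1 − 1/k = 1 − ΔG/ΔY = 1 − 571/6,344.4 ≈ 0.910.
MPS = 1 − MPC = 0.090.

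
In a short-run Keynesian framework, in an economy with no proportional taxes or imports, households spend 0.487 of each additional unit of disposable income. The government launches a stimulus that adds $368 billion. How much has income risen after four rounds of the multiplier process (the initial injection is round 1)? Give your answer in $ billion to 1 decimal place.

Round 1 adds ΔG = $368 billion; each later round is MPC = 0.487 times the previous.
After 4 rounds: 368 + 179.216 + 87.278192 + 42.504479504 = ΔG·(1 − c^4)/(1 − c) = 368 × (1 − 0.056249134561)/0.513 ≈ $677 billion.

$677.0 billion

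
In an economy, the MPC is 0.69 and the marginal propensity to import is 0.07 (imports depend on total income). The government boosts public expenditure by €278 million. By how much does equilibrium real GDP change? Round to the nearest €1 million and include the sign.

Expenditure multiplier = 1/(1 − c + m) = 1/(1 − 0.69 + 0.07) = 1/0.38 ≈ 2.632.
ΔY = k × ΔG = (+€278 million) / 0.38 ≈ +€732 million.

+€732 million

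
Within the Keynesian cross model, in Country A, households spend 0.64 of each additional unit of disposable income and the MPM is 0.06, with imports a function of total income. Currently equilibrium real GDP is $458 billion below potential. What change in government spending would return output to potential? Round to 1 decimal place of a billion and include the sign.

Spending multiplier = 1/(1 − c + m) = 1/(1 − 0.64 + 0.06) = 1/0.42 ≈ 2.381.
Need ΔY = +$458 billion, so ΔG = ΔY/k = (+$458 billion) × 0.42 ≈ +$192.4 billion.
The government should increase government spending by $192.4 billion.

+$192.4 billion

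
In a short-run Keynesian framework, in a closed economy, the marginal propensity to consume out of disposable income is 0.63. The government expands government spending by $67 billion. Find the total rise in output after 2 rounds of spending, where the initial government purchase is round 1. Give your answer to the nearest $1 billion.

Round 1 adds ΔG = $67 billion; each later round is MPC = 0.63 times the previous.
After 2 rounds: 67 + 42.21 = ΔG·(1 − c^2)/(1 − c) = 67 × (1 − 0.3969)/0.37 ≈ $109 billion.

$109 billion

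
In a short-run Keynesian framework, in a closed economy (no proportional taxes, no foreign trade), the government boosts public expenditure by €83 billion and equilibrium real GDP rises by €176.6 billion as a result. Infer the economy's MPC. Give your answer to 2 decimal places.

Implied spending multiplier k = ΔY/ΔG = 176.6/83 ≈ 2.1277.
Since k = 1/(1 − MPC), MPC = 1 − 1/k = 1 − ΔG/ΔY = 1 − 83/176.6 ≈ 0.53.

0.53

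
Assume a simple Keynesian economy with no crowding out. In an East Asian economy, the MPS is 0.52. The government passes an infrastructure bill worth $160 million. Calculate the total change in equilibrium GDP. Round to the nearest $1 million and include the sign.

+$308 million

MPC = 1 − MPS = 1 − 0.52 = 0.48.
Expenditure multiplier = 1/(1 − MPC) = 1/(1 − 0.48) = 1/0.52 ≈ 1.923.
ΔY = k × ΔG = (+$160 million) / 0.52 ≈ +$308 million.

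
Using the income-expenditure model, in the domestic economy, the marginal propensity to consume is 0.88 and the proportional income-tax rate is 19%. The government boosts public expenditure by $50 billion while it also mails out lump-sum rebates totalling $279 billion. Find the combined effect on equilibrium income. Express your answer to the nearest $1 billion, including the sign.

Expenditure multiplier = 1/(1 − c(1−t)) = 1/(1 − 0.88×0.81) = 1/0.2872 ≈ 3.482.
ΔG contributes k·ΔG = (+$50 billion) / 0.2872 ≈ +$174.1 billion.
ΔT of −$279 billion changes first-round spending by −c·ΔT = +$245.52 billion, contributing k·(−c·ΔT) = (+$245.52 billion) / 0.2872 ≈ +$854.9 billion.
Net ΔY = k(ΔG − c·ΔT) = (+$295.52 billion) / 0.2872 ≈ +$1,029 billion.

+$1,029 billion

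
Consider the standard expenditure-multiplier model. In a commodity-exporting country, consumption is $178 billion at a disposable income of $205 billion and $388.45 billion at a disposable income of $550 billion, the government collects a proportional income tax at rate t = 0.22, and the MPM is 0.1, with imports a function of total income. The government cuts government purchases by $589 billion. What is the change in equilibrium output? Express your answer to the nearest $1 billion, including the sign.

MPC = ΔC/ΔYd = (388.45 − 178)/(550 − 205) = 210.45/345 = 0.61.
Expenditure multiplier = 1/(1 − c(1−t) + m) = 1/(1 − 0.61×0.78 + 0.1) = 1/0.6242 ≈ 1.602.
ΔY = k × ΔG = (−$589 billion) / 0.6242 ≈ −$944 billion.

−$944 billion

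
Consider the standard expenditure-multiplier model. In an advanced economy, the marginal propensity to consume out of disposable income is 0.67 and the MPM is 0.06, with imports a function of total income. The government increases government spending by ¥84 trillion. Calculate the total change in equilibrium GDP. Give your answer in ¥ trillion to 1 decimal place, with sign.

+¥215.4 trillion

Government-spending multiplier = 1/(1 − c + m) = 1/(1 − 0.67 + 0.06) = 1/0.39 ≈ 2.564.
ΔY = k × ΔG = (+¥84 trillion) / 0.39 ≈ +¥215.4 trillion.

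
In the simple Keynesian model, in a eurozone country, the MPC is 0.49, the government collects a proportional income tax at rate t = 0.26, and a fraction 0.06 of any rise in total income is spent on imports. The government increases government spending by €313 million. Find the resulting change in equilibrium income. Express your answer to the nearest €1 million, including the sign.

+€449 million

Spending multiplier = 1/(1 − c(1−t) + m) = 1/(1 − 0.49×0.74 + 0.06) = 1/0.6974 ≈ 1.434.
ΔY = k × ΔG = (+€313 million) / 0.6974 ≈ +€449 million.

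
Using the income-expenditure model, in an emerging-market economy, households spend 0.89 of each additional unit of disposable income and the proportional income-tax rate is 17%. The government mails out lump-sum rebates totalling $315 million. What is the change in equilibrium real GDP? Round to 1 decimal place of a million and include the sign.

A lump-sum tax change of −$315 million shifts disposable income by +$315 million; first-round consumption changes by −c × ΔT = −0.89 × (−$315 million) = +$280.35 million.
Expenditure multiplier = 1/(1 − c(1−t)) = 1/(1 − 0.89×0.83) = 1/0.2613 ≈ 3.827.
The tax multiplier is −c × k ≈ −3.406, so ΔY = k × (−c·ΔT) = (+$280.35 million) / 0.2613 ≈ +$1,072.9 million.

+$1,072.9 million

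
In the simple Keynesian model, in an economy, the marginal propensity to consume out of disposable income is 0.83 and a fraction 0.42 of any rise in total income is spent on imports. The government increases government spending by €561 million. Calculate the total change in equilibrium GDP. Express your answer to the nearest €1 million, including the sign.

+€951 million

Expenditure multiplier = 1/(1 − c + m) = 1/(1 − 0.83 + 0.42) = 1/0.59 ≈ 1.695.
ΔY = k × ΔG = (+€561 million) / 0.59 ≈ +€951 million.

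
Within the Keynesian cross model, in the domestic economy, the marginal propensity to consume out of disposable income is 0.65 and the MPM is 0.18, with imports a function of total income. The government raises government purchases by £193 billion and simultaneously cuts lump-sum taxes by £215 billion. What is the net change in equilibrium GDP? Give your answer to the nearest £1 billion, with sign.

+£628 billion

Expenditure multiplier = 1/(1 − c + m) = 1/(1 − 0.65 + 0.18) = 1/0.53 ≈ 1.887.
ΔG contributes k·ΔG = (+£193 billion) / 0.53 ≈ +£364.2 billion.
ΔT of −£215 billion changes first-round spending by −c·ΔT = +£139.75 billion, contributing k·(−c·ΔT) = (+£139.75 billion) / 0.53 ≈ +£263.7 billion.
Net ΔY = k(ΔG − c·ΔT) = (+£332.75 billion) / 0.53 ≈ +£628 billion.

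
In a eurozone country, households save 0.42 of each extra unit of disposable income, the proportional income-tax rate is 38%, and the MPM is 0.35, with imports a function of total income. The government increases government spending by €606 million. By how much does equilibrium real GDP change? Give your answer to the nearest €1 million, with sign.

+€612 million

MPC = 1 − MPS = 1 − 0.42 = 0.58.
Spending multiplier = 1/(1 − c(1−t) + m) = 1/(1 − 0.58×0.62 + 0.35) = 1/0.9904 ≈ 1.01.
ΔY = k × ΔG = (+€606 million) / 0.9904 ≈ +€612 million.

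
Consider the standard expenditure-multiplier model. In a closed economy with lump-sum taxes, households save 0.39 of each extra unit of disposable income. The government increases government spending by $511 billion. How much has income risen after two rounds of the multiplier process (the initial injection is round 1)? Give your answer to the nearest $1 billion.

MPC = 1 − MPS = 1 − 0.39 = 0.61.
Round 1 adds ΔG = $511 billion; each later round is MPC = 0.61 times the previous.
After 2 rounds: 511 + 311.71 = ΔG·(1 − c^2)/(1 − c) = 511 × (1 − 0.3721)/0.39 ≈ $823 billion.

$823 billion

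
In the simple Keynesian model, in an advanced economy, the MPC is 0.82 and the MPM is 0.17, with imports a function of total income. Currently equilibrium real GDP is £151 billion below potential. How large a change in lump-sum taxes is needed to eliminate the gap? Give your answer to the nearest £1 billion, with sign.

−£64 billion

Spending multiplier = 1/(1 − c + m) = 1/(1 − 0.82 + 0.17) = 1/0.35 ≈ 2.857.
Tax multiplier = −c·k = −0.82/0.35 ≈ −2.343. Need ΔY = +£151 billion, so ΔT = ΔY/(−c·k) = −(+£151 billion) × 0.35 / 0.82 ≈ −£64 billion.
The government should cut lump-sum taxes by £64 billion.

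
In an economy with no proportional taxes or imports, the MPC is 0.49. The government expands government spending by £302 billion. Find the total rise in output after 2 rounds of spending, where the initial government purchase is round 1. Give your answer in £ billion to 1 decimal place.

£450.0 billion

Round 1 adds ΔG = £302 billion; each later round is MPC = 0.49 times the previous.
After 2 rounds: 302 + 147.98 = ΔG·(1 − c^2)/(1 − c) = 302 × (1 − 0.2401)/0.51 ≈ £450 billion.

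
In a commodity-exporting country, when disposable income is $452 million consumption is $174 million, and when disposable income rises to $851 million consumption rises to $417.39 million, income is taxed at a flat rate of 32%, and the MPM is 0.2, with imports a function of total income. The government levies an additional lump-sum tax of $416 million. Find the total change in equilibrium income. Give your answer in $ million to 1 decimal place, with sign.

−$323.2 million

MPC = ΔC/ΔYd = (417.39 − 174)/(851 − 452) = 243.39/399 = 0.61.
A lump-sum tax change of +$416 million shifts disposable income by −$416 million; first-round consumption changes by −c × ΔT = −0.61 × (+$416 million) = −$253.76 million.
Expenditure multiplier = 1/(1 − c(1−t) + m) = 1/(1 − 0.61×0.68 + 0.2) = 1/0.7852 ≈ 1.274.
The tax multiplier is −c × k ≈ −0.777, so ΔY = k × (−c·ΔT) = (−$253.76 million) / 0.7852 ≈ −$323.2 million.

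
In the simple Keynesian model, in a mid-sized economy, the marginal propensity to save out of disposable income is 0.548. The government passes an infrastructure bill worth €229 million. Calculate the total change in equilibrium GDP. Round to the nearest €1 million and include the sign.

+€418 million

MPC = 1 − MPS = 1 − 0.548 = 0.452.
Expenditure multiplier = 1/(1 − MPC) = 1/(1 − 0.452) = 1/0.548 ≈ 1.825.
ΔY = k × ΔG = (+€229 million) / 0.548 ≈ +€418 million.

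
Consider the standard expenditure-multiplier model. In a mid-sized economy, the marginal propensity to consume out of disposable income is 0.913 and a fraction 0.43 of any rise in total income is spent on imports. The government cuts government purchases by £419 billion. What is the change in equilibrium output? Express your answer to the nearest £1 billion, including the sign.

−£810 billion

Spending multiplier = 1/(1 − c + m) = 1/(1 − 0.913 + 0.43) = 1/0.517 ≈ 1.934.
ΔY = k × ΔG = (−£419 billion) / 0.517 ≈ −£810 billion.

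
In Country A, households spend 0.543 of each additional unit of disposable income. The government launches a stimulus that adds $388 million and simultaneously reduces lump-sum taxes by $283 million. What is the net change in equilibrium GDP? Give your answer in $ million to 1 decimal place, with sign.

+$1,185.3 million

Expenditure multiplier = 1/(1 − MPC) = 1/(1 − 0.543) = 1/0.457 ≈ 2.188.
ΔG contributes k·ΔG = (+$388 million) / 0.457 ≈ +$849 million.
ΔT of −$283 million changes first-round spending by −c·ΔT = +$153.669 million, contributing k·(−c·ΔT) = (+$153.669 million) / 0.457 ≈ +$336.3 million.
Net ΔY = k(ΔG − c·ΔT) = (+$541.669 million) / 0.457 ≈ +$1,185.3 million.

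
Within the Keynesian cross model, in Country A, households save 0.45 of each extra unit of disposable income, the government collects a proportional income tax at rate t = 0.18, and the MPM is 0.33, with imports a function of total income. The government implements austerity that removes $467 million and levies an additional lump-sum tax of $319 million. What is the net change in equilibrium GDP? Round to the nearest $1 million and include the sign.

−$731 million

MPC = 1 − MPS = 1 − 0.45 = 0.55.
Expenditure multiplier = 1/(1 − c(1−t) + m) = 1/(1 − 0.55×0.82 + 0.33) = 1/0.879 ≈ 1.138.
ΔG contributes k·ΔG = (−$467 million) / 0.879 ≈ −$531.3 million.
ΔT of +$319 million changes first-round spending by −c·ΔT = −$175.45 million, contributing k·(−c·ΔT) = (−$175.45 million) / 0.879 ≈ −$199.6 million.
Net ΔY = k(ΔG − c·ΔT) = (−$642.45 million) / 0.879 ≈ −$731 million.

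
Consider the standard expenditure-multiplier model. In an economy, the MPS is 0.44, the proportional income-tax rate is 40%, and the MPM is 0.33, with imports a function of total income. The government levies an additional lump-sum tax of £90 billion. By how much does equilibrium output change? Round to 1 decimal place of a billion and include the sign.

−£50.7 billion

MPC = 1 − MPS = 1 − 0.44 = 0.56.
A lump-sum tax change of +£90 billion shifts disposable income by −£90 billion; first-round consumption changes by −c × ΔT = −0.56 × (+£90 billion) = −£50.4 billion.
Expenditure multiplier = 1/(1 − c(1−t) + m) = 1/(1 − 0.56×0.6 + 0.33) = 1/0.994 ≈ 1.006.
The tax multiplier is −c × k ≈ −0.563, so ΔY = k × (−c·ΔT) = (−£50.4 billion) / 0.994 ≈ −£50.7 billion.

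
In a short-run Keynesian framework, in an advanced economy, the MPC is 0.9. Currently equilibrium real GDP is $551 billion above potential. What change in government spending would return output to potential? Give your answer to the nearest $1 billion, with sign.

−$55 billion

Spending multiplier = 1/(1 − MPC) = 1/(1 − 0.9) = 1/0.1 = 10.
Need ΔY = −$551 billion, so ΔG = ΔY/k = (−$551 billion) × 0.1 ≈ −$55 billion.
The government should cut government spending by $55 billion.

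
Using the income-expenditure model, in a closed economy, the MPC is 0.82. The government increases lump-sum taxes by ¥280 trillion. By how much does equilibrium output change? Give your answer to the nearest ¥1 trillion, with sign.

−¥1,276 trillion

A lump-sum tax change of +¥280 trillion shifts disposable income by −¥280 trillion; first-round consumption changes by −c × ΔT = −0.82 × (+¥280 trillion) = −¥229.6 trillion.
Expenditure multiplier = 1/(1 − MPC) = 1/(1 − 0.82) = 1/0.18 ≈ 5.556.
The tax multiplier is −c × k ≈ −4.556, so ΔY = k × (−c·ΔT) = (−¥229.6 trillion) / 0.18 ≈ −¥1,276 trillion.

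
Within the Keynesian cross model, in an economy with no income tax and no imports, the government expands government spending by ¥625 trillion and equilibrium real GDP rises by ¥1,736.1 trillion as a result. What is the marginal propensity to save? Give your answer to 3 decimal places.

Implied spending multiplier k = ΔY/ΔG = 1,736.1/625 ≈ 2.7778.
Since k = 1/(1 − MPC), MPC = 1 − 1/k = 1 − ΔG/ΔY = 1 − 625/1,736.1 ≈ 0.640.
MPS = 1 − MPC = 0.360.

0.360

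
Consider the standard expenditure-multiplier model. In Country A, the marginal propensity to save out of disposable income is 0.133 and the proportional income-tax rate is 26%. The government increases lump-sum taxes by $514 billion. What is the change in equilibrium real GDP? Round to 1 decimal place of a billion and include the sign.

−$1,243.3 billion

MPC = 1 − MPS = 1 − 0.133 = 0.867.
A lump-sum tax change of +$514 billion shifts disposable income by −$514 billion; first-round consumption changes by −c × ΔT = −0.867 × (+$514 billion) = −$445.638 billion.
Expenditure multiplier = 1/(1 − c(1−t)) = 1/(1 − 0.867×0.74) = 1/0.35842 ≈ 2.79.
The tax multiplier is −c × k ≈ −2.419, so ΔY = k × (−c·ΔT) = (−$445.638 billion) / 0.35842 ≈ −$1,243.3 billion.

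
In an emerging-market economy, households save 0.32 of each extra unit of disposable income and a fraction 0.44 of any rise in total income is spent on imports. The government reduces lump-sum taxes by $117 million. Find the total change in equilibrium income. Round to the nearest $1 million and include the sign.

+$105 million

MPC = 1 − MPS = 1 − 0.32 = 0.68.
A lump-sum tax change of −$117 million shifts disposable income by +$117 million; first-round consumption changes by −c × ΔT = −0.68 × (−$117 million) = +$79.56 million.
Expenditure multiplier = 1/(1 − c + m) = 1/(1 − 0.68 + 0.44) = 1/0.76 ≈ 1.316.
The tax multiplier is −c × k ≈ −0.895, so ΔY = k × (−c·ΔT) = (+$79.56 million) / 0.76 ≈ +$105 million.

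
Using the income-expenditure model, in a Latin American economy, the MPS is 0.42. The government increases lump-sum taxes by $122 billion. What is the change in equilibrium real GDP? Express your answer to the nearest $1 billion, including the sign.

−$168 billion

MPC = 1 − MPS = 1 − 0.42 = 0.58.
A lump-sum tax change of +$122 billion shifts disposable income by −$122 billion; first-round consumption changes by −c × ΔT = −0.58 × (+$122 billion) = −$70.76 billion.
Expenditure multiplier = 1/(1 − MPC) = 1/(1 − 0.58) = 1/0.42 ≈ 2.381.
The tax multiplier is −c × k ≈ −1.381, so ΔY = k × (−c·ΔT) = (−$70.76 billion) / 0.42 ≈ −$168 billion.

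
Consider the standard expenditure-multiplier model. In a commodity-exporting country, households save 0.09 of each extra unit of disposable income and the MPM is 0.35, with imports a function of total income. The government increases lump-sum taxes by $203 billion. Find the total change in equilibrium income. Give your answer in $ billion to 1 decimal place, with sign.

−$419.8 billion

MPC = 1 − MPS = 1 − 0.09 = 0.91.
A lump-sum tax change of +$203 billion shifts disposable income by −$203 billion; first-round consumption changes by −c × ΔT = −0.91 × (+$203 billion) = −$184.73 billion.
Expenditure multiplier = 1/(1 − c + m) = 1/(1 − 0.91 + 0.35) = 1/0.44 ≈ 2.273.
The tax multiplier is −c × k ≈ −2.068, so ΔY = k × (−c·ΔT) = (−$184.73 billion) / 0.44 ≈ −$419.8 billion.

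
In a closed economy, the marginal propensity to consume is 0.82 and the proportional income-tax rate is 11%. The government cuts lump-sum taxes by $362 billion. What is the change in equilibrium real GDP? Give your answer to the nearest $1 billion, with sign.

A lump-sum tax change of −$362 billion shifts disposable income by +$362 billion; first-round consumption changes by −c × ΔT = −0.82 × (−$362 billion) = +$296.84 billion.
Expenditure multiplier = 1/(1 − c(1−t)) = 1/(1 − 0.82×0.89) = 1/0.2702 ≈ 3.701.
The tax multiplier is −c × k ≈ −3.035, so ΔY = k × (−c·ΔT) = (+$296.84 billion) / 0.2702 ≈ +$1,099 billion.

+$1,099 billion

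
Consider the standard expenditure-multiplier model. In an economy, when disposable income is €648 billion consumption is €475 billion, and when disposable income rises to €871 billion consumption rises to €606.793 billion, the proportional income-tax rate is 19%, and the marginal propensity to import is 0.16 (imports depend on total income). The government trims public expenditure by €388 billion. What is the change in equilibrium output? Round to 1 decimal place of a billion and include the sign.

−€569.5 billion

MPC = ΔC/ΔYd = (606.793 − 475)/(871 − 648) = 131.793/223 = 0.591.
Spending multiplier = 1/(1 − c(1−t) + m) = 1/(1 − 0.591×0.81 + 0.16) = 1/0.68129 ≈ 1.468.
ΔY = k × ΔG = (−€388 billion) / 0.68129 ≈ −€569.5 billion.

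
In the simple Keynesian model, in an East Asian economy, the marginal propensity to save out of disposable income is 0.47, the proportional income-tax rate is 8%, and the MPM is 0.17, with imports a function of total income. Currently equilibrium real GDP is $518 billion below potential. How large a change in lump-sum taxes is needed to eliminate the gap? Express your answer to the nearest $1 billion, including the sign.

MPC = 1 − MPS = 1 − 0.47 = 0.53.
Spending multiplier = 1/(1 − c(1−t) + m) = 1/(1 − 0.53×0.92 + 0.17) = 1/0.6824 ≈ 1.465.
Tax multiplier = −c·k = −0.53/0.6824 ≈ −0.777. Need ΔY = +$518 billion, so ΔT = ΔY/(−c·k) = −(+$518 billion) × 0.6824 / 0.53 ≈ −$667 billion.
The government should cut lump-sum taxes by $667 billion.

−$667 billion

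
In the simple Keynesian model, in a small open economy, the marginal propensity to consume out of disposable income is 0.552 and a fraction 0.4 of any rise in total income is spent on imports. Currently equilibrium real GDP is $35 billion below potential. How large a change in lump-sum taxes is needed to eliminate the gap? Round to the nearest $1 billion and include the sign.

−$54 billion

Spending multiplier = 1/(1 − c + m) = 1/(1 − 0.552 + 0.4) = 1/0.848 ≈ 1.179.
Tax multiplier = −c·k = −0.552/0.848 ≈ −0.651. Need ΔY = +$35 billion, so ΔT = ΔY/(−c·k) = −(+$35 billion) × 0.848 / 0.552 ≈ −$54 billion.
The government should cut lump-sum taxes by $54 billion.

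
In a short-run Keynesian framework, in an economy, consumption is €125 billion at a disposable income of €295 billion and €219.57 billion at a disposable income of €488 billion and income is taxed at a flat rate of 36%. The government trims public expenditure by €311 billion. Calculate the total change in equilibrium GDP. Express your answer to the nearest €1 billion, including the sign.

MPC = ΔC/ΔYd = (219.57 − 125)/(488 − 295) = 94.57/193 = 0.49.
Expenditure multiplier = 1/(1 − c(1−t)) = 1/(1 − 0.49×0.64) = 1/0.6864 ≈ 1.457.
ΔY = k × ΔG = (−€311 billion) / 0.6864 ≈ −€453 billion.

−€453 billion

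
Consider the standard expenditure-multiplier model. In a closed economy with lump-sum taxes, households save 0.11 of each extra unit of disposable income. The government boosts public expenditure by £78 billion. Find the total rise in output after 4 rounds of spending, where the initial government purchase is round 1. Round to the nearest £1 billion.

MPC = 1 − MPS = 1 − 0.11 = 0.89.
Round 1 adds ΔG = £78 billion; each later round is MPC = 0.89 times the previous.
After 4 rounds: 78 + 69.42 + 61.7838 + 54.987582 = ΔG·(1 − c^4)/(1 − c) = 78 × (1 − 0.62742241)/0.11 ≈ £264 billion.

£264 billion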